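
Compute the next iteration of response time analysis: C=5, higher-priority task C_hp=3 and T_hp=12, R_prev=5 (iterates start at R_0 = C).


R_next = C + ceil(R_prev / T_hp) * C_hp
ceil(5 / 12) = ceil(0.4167) = 1
Interference = 1 * 3 = 3
R_next = 5 + 3 = 8

8


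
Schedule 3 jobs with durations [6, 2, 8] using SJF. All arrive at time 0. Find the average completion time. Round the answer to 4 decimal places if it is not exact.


SJF order (ascending): [2, 6, 8]
Completion times:
  Job 1: burst=2, C=2
  Job 2: burst=6, C=8
  Job 3: burst=8, C=16
Average completion = 26/3 = 8.6667

8.6667


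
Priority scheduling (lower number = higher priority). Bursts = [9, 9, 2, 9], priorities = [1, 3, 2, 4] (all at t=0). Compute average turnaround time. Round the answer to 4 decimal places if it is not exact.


Sort by priority (ascending = highest first):
Order: [(1, 9), (2, 2), (3, 9), (4, 9)]
Completion times:
  Priority 1, burst=9, C=9
  Priority 2, burst=2, C=11
  Priority 3, burst=9, C=20
  Priority 4, burst=9, C=29
Average turnaround = 69/4 = 17.25

17.25


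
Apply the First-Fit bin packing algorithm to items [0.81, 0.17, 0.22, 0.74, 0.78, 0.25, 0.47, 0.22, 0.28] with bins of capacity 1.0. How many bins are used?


Place items sequentially using First-Fit:
  Item 0.81 -> new Bin 1
  Item 0.17 -> Bin 1 (now 0.98)
  Item 0.22 -> new Bin 2
  Item 0.74 -> Bin 2 (now 0.96)
  Item 0.78 -> new Bin 3
  Item 0.25 -> new Bin 4
  Item 0.47 -> Bin 4 (now 0.72)
  Item 0.22 -> Bin 3 (now 1.0)
  Item 0.28 -> Bin 4 (now 1.0)
Total bins used = 4

4


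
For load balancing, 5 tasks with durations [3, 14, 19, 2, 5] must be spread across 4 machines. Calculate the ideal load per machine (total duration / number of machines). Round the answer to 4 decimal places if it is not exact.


Total processing time = 3 + 14 + 19 + 2 + 5 = 43
Number of machines = 4
Ideal balanced load = 43 / 4 = 10.75

10.75


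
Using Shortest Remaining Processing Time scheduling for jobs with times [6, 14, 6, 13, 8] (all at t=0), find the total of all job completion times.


Since all jobs arrive at t=0, SRPT equals SPT ordering.
SPT order: [6, 6, 8, 13, 14]
Completion times:
  Job 1: p=6, C=6
  Job 2: p=6, C=12
  Job 3: p=8, C=20
  Job 4: p=13, C=33
  Job 5: p=14, C=47
Total completion time = 6 + 12 + 20 + 33 + 47 = 118

118


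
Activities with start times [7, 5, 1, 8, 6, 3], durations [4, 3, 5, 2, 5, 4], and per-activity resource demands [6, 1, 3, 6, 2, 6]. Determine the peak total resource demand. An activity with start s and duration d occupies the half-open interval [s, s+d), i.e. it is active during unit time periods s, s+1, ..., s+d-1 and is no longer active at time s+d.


Each activity i is active on [start_i, start_i + duration_i).
Compute total resource usage per time slot:
  t=0: active resources = [], total = 0
  t=1: active resources = [3], total = 3
  t=2: active resources = [3], total = 3
  t=3: active resources = [3, 6], total = 9
  t=4: active resources = [3, 6], total = 9
  t=5: active resources = [1, 3, 6], total = 10
  t=6: active resources = [1, 2, 6], total = 9
  t=7: active resources = [6, 1, 2], total = 9
  t=8: active resources = [6, 6, 2], total = 14
  t=9: active resources = [6, 6, 2], total = 14
  t=10: active resources = [6, 2], total = 8
Peak resource demand = 14

14


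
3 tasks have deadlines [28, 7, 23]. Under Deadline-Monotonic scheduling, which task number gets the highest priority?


Sort tasks by relative deadline (ascending):
  Task 2: deadline = 7
  Task 3: deadline = 23
  Task 1: deadline = 28
Priority order (highest first): [2, 3, 1]
Highest priority task = 2

2


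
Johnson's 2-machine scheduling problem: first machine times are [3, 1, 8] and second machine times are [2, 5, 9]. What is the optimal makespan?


Apply Johnson's rule:
  Group 1 (a <= b): [(2, 1, 5), (3, 8, 9)]
  Group 2 (a > b): [(1, 3, 2)]
Optimal job order: [2, 3, 1]
Schedule:
  Job 2: M1 done at 1, M2 done at 6
  Job 3: M1 done at 9, M2 done at 18
  Job 1: M1 done at 12, M2 done at 20
Makespan = 20

20


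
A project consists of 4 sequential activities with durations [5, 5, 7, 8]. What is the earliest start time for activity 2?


Activity 2 starts after activities 1 through 1 complete.
Predecessor durations: [5]
ES = 5 = 5

5


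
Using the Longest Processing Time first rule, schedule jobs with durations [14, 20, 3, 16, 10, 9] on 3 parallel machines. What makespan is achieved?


Sort jobs in decreasing order (LPT): [20, 16, 14, 10, 9, 3]
Assign each job to the least loaded machine:
  Machine 1: jobs [20, 3], load = 23
  Machine 2: jobs [16, 9], load = 25
  Machine 3: jobs [14, 10], load = 24
Makespan = max load = 25

25


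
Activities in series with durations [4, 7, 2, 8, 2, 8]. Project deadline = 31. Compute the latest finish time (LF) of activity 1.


LF(activity 1) = deadline - sum of successor durations
Successors: activities 2 through 6 with durations [7, 2, 8, 2, 8]
Sum of successor durations = 27
LF = 31 - 27 = 4

4


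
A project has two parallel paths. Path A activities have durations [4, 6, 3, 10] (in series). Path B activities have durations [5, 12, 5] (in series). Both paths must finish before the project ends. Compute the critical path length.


Path A total = 4 + 6 + 3 + 10 = 23
Path B total = 5 + 12 + 5 = 22
Critical path = longest path = max(23, 22) = 23

23


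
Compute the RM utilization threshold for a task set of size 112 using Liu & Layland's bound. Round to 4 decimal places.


Compute 2^(1/112) = 1.0062080044
Subtract 1: 1.0062080044 - 1 = 0.0062080044
Multiply by n: 112 * 0.0062080044 = 0.6952964928
Round to 4 dp: 0.6953

0.6953


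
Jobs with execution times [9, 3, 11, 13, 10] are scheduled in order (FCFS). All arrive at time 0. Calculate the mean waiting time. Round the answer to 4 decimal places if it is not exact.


FCFS order (as given): [9, 3, 11, 13, 10]
Waiting times:
  Job 1: wait = 0
  Job 2: wait = 9
  Job 3: wait = 12
  Job 4: wait = 23
  Job 5: wait = 36
Sum of waiting times = 80
Average waiting time = 80/5 = 16.0

16.0


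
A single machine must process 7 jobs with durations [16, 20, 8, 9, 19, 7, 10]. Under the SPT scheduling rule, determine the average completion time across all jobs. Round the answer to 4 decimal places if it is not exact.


Sort jobs by processing time (SPT order): [7, 8, 9, 10, 16, 19, 20]
Compute completion times sequentially:
  Job 1: processing = 7, completes at 7
  Job 2: processing = 8, completes at 15
  Job 3: processing = 9, completes at 24
  Job 4: processing = 10, completes at 34
  Job 5: processing = 16, completes at 50
  Job 6: processing = 19, completes at 69
  Job 7: processing = 20, completes at 89
Sum of completion times = 288
Average completion time = 288/7 = 41.1429

41.1429


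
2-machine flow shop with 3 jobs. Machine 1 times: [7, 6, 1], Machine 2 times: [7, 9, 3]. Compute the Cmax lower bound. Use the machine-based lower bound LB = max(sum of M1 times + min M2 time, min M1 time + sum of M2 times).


LB1 = sum(M1 times) + min(M2 times) = 14 + 3 = 17
LB2 = min(M1 times) + sum(M2 times) = 1 + 19 = 20
Lower bound = max(LB1, LB2) = max(17, 20) = 20

20


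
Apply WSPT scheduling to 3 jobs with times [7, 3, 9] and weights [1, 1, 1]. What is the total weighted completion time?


Compute p/w ratios and sort ascending (WSPT): [(3, 1), (7, 1), (9, 1)]
Compute weighted completion times:
  Job (p=3,w=1): C=3, w*C=1*3=3
  Job (p=7,w=1): C=10, w*C=1*10=10
  Job (p=9,w=1): C=19, w*C=1*19=19
Total weighted completion time = 32

32


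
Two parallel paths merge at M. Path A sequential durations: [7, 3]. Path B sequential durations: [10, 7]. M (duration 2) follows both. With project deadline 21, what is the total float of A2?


Forward pass: ES(A2) = sum of predecessors on chain A = 7
EF = ES + duration = 7 + 3 = 10
Backward pass: LF(M) = deadline = 21; LS(M) = 21 - 2 = 19
LF(A2) = LS(M) - sum(successors on chain A) = 19 - 0 = 19
LS = LF - duration = 19 - 3 = 16
Total float = LS - ES = 16 - 7 = 9

9


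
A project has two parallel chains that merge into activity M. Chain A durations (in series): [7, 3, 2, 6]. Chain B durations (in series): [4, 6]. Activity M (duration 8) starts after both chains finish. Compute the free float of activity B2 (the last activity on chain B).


ES(B2) = sum of predecessors on chain B = 4
EF(B2) = ES + duration = 4 + 6 = 10
Successor of B2 is M. ES(M) = max(sum(A), sum(B)) = max(18, 10) = 18
Free float = ES(successor) - EF(current) = 18 - 10 = 8

8


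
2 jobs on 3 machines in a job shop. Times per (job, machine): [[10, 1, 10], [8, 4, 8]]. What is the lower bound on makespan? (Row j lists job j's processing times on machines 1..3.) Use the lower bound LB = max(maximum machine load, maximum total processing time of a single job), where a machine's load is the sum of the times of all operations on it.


Machine loads:
  Machine 1: 10 + 8 = 18
  Machine 2: 1 + 4 = 5
  Machine 3: 10 + 8 = 18
Max machine load = 18
Job totals:
  Job 1: 21
  Job 2: 20
Max job total = 21
Lower bound = max(18, 21) = 21

21


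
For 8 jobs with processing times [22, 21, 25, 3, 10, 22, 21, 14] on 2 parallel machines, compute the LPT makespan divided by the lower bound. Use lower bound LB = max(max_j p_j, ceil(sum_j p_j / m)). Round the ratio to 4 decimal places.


LPT order: [25, 22, 22, 21, 21, 14, 10, 3]
Machine loads after assignment: [70, 68]
LPT makespan = 70
Lower bound = max(max_job, ceil(total/2)) = max(25, 69) = 69
Ratio = 70 / 69 = 1.0145

1.0145


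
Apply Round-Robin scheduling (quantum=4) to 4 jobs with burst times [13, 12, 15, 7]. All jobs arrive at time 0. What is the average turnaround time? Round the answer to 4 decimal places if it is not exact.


Time quantum = 4
Execution trace:
  J1 runs 4 units, time = 4
  J2 runs 4 units, time = 8
  J3 runs 4 units, time = 12
  J4 runs 4 units, time = 16
  J1 runs 4 units, time = 20
  J2 runs 4 units, time = 24
  J3 runs 4 units, time = 28
  J4 runs 3 units, time = 31
  J1 runs 4 units, time = 35
  J2 runs 4 units, time = 39
  J3 runs 4 units, time = 43
  J1 runs 1 units, time = 44
  J3 runs 3 units, time = 47
Finish times: [44, 39, 47, 31]
Average turnaround = 161/4 = 40.25

40.25


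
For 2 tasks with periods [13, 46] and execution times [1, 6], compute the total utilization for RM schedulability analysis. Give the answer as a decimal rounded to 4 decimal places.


Compute individual utilizations (exact fractions):
  Task 1: C/T = 1/13 (approx. 0.0769)
  Task 2: C/T = 6/46 = 3/23 (approx. 0.1304)
Total utilization U = 1/13 + 3/23 = 62/299
Rounded to 4 decimal places: U = 0.2074
RM (Liu & Layland) bound for 2 tasks = 0.828427; compare with U = 62/299 (approx. 0.207358)
U <= bound, so schedulable by RM sufficient condition.

0.2074


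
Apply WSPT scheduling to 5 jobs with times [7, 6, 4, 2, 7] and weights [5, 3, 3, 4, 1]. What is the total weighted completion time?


Compute p/w ratios and sort ascending (WSPT): [(2, 4), (4, 3), (7, 5), (6, 3), (7, 1)]
Compute weighted completion times:
  Job (p=2,w=4): C=2, w*C=4*2=8
  Job (p=4,w=3): C=6, w*C=3*6=18
  Job (p=7,w=5): C=13, w*C=5*13=65
  Job (p=6,w=3): C=19, w*C=3*19=57
  Job (p=7,w=1): C=26, w*C=1*26=26
Total weighted completion time = 174

174


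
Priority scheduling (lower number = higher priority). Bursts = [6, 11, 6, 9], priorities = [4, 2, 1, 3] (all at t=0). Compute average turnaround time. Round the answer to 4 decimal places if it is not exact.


Sort by priority (ascending = highest first):
Order: [(1, 6), (2, 11), (3, 9), (4, 6)]
Completion times:
  Priority 1, burst=6, C=6
  Priority 2, burst=11, C=17
  Priority 3, burst=9, C=26
  Priority 4, burst=6, C=32
Average turnaround = 81/4 = 20.25

20.25


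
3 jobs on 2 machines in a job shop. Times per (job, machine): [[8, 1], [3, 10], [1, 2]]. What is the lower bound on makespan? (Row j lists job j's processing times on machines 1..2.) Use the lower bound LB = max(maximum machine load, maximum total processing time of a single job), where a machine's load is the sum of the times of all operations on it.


Machine loads:
  Machine 1: 8 + 3 + 1 = 12
  Machine 2: 1 + 10 + 2 = 13
Max machine load = 13
Job totals:
  Job 1: 9
  Job 2: 13
  Job 3: 3
Max job total = 13
Lower bound = max(13, 13) = 13

13


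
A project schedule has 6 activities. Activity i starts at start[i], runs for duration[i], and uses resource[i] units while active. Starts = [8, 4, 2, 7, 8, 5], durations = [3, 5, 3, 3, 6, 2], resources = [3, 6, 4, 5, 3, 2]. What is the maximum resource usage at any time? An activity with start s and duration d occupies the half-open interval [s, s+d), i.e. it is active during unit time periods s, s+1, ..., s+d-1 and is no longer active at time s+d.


Each activity i is active on [start_i, start_i + duration_i).
Compute total resource usage per time slot:
  t=0: active resources = [], total = 0
  t=1: active resources = [], total = 0
  t=2: active resources = [4], total = 4
  t=3: active resources = [4], total = 4
  t=4: active resources = [6, 4], total = 10
  t=5: active resources = [6, 2], total = 8
  t=6: active resources = [6, 2], total = 8
  t=7: active resources = [6, 5], total = 11
  t=8: active resources = [3, 6, 5, 3], total = 17
  t=9: active resources = [3, 5, 3], total = 11
  t=10: active resources = [3, 3], total = 6
  t=11: active resources = [3], total = 3
  t=12: active resources = [3], total = 3
  t=13: active resources = [3], total = 3
Peak resource demand = 17

17


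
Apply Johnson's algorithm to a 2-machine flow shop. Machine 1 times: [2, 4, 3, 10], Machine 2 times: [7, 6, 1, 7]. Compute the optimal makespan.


Apply Johnson's rule:
  Group 1 (a <= b): [(1, 2, 7), (2, 4, 6)]
  Group 2 (a > b): [(4, 10, 7), (3, 3, 1)]
Optimal job order: [1, 2, 4, 3]
Schedule:
  Job 1: M1 done at 2, M2 done at 9
  Job 2: M1 done at 6, M2 done at 15
  Job 4: M1 done at 16, M2 done at 23
  Job 3: M1 done at 19, M2 done at 24
Makespan = 24

24


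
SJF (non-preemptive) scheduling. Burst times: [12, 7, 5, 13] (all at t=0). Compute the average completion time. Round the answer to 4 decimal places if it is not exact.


SJF order (ascending): [5, 7, 12, 13]
Completion times:
  Job 1: burst=5, C=5
  Job 2: burst=7, C=12
  Job 3: burst=12, C=24
  Job 4: burst=13, C=37
Average completion = 78/4 = 19.5

19.5


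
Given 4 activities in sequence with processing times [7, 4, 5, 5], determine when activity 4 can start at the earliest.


Activity 4 starts after activities 1 through 3 complete.
Predecessor durations: [7, 4, 5]
ES = 7 + 4 + 5 = 16

16


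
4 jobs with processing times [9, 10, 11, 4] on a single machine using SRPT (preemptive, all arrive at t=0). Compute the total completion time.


Since all jobs arrive at t=0, SRPT equals SPT ordering.
SPT order: [4, 9, 10, 11]
Completion times:
  Job 1: p=4, C=4
  Job 2: p=9, C=13
  Job 3: p=10, C=23
  Job 4: p=11, C=34
Total completion time = 4 + 13 + 23 + 34 = 74

74


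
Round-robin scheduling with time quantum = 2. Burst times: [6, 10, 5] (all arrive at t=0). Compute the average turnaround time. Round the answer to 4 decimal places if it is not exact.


Time quantum = 2
Execution trace:
  J1 runs 2 units, time = 2
  J2 runs 2 units, time = 4
  J3 runs 2 units, time = 6
  J1 runs 2 units, time = 8
  J2 runs 2 units, time = 10
  J3 runs 2 units, time = 12
  J1 runs 2 units, time = 14
  J2 runs 2 units, time = 16
  J3 runs 1 units, time = 17
  J2 runs 2 units, time = 19
  J2 runs 2 units, time = 21
Finish times: [14, 21, 17]
Average turnaround = 52/3 = 17.3333

17.3333


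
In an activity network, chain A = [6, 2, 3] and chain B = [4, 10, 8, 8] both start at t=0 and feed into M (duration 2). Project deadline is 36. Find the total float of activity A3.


Forward pass: ES(A3) = sum of predecessors on chain A = 8
EF = ES + duration = 8 + 3 = 11
Backward pass: LF(M) = deadline = 36; LS(M) = 36 - 2 = 34
LF(A3) = LS(M) - sum(successors on chain A) = 34 - 0 = 34
LS = LF - duration = 34 - 3 = 31
Total float = LS - ES = 31 - 8 = 23

23


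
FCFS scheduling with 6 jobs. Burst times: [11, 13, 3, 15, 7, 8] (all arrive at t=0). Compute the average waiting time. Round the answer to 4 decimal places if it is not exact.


FCFS order (as given): [11, 13, 3, 15, 7, 8]
Waiting times:
  Job 1: wait = 0
  Job 2: wait = 11
  Job 3: wait = 24
  Job 4: wait = 27
  Job 5: wait = 42
  Job 6: wait = 49
Sum of waiting times = 153
Average waiting time = 153/6 = 25.5

25.5


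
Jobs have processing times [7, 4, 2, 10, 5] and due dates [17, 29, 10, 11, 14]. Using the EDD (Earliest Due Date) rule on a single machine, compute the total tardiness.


Sort by due date (EDD order): [(2, 10), (10, 11), (5, 14), (7, 17), (4, 29)]
Compute completion times and tardiness:
  Job 1: p=2, d=10, C=2, tardiness=max(0,2-10)=0
  Job 2: p=10, d=11, C=12, tardiness=max(0,12-11)=1
  Job 3: p=5, d=14, C=17, tardiness=max(0,17-14)=3
  Job 4: p=7, d=17, C=24, tardiness=max(0,24-17)=7
  Job 5: p=4, d=29, C=28, tardiness=max(0,28-29)=0
Total tardiness = 11

11


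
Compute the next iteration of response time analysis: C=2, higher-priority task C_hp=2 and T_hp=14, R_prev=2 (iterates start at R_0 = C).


R_next = C + ceil(R_prev / T_hp) * C_hp
ceil(2 / 14) = ceil(0.1429) = 1
Interference = 1 * 2 = 2
R_next = 2 + 2 = 4

4


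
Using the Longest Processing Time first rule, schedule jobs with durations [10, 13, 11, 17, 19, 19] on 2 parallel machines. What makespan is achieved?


Sort jobs in decreasing order (LPT): [19, 19, 17, 13, 11, 10]
Assign each job to the least loaded machine:
  Machine 1: jobs [19, 17, 10], load = 46
  Machine 2: jobs [19, 13, 11], load = 43
Makespan = max load = 46

46


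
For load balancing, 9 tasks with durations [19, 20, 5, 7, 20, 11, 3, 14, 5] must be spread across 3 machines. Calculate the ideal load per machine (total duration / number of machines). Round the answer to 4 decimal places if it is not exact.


Total processing time = 19 + 20 + 5 + 7 + 20 + 11 + 3 + 14 + 5 = 104
Number of machines = 3
Ideal balanced load = 104 / 3 = 34.6667

34.6667


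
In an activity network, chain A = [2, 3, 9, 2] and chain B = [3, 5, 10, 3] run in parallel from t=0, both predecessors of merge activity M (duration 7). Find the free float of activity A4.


ES(A4) = sum of predecessors on chain A = 14
EF(A4) = ES + duration = 14 + 2 = 16
Successor of A4 is M. ES(M) = max(sum(A), sum(B)) = max(16, 21) = 21
Free float = ES(successor) - EF(current) = 21 - 16 = 5

5


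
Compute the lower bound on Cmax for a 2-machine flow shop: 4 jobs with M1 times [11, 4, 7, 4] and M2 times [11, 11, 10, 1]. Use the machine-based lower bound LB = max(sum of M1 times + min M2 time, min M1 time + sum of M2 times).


LB1 = sum(M1 times) + min(M2 times) = 26 + 1 = 27
LB2 = min(M1 times) + sum(M2 times) = 4 + 33 = 37
Lower bound = max(LB1, LB2) = max(27, 37) = 37

37


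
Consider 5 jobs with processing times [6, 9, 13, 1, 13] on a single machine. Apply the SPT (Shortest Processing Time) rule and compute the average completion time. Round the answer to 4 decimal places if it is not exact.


Sort jobs by processing time (SPT order): [1, 6, 9, 13, 13]
Compute completion times sequentially:
  Job 1: processing = 1, completes at 1
  Job 2: processing = 6, completes at 7
  Job 3: processing = 9, completes at 16
  Job 4: processing = 13, completes at 29
  Job 5: processing = 13, completes at 42
Sum of completion times = 95
Average completion time = 95/5 = 19.0

19.0


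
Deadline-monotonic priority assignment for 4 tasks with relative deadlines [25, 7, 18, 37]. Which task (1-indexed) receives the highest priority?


Sort tasks by relative deadline (ascending):
  Task 2: deadline = 7
  Task 3: deadline = 18
  Task 1: deadline = 25
  Task 4: deadline = 37
Priority order (highest first): [2, 3, 1, 4]
Highest priority task = 2

2


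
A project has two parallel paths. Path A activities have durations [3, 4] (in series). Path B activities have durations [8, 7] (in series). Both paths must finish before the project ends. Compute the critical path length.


Path A total = 3 + 4 = 7
Path B total = 8 + 7 = 15
Critical path = longest path = max(7, 15) = 15

15


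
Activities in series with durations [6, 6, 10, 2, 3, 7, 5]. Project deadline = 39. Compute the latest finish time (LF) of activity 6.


LF(activity 6) = deadline - sum of successor durations
Successors: activities 7 through 7 with durations [5]
Sum of successor durations = 5
LF = 39 - 5 = 34

34


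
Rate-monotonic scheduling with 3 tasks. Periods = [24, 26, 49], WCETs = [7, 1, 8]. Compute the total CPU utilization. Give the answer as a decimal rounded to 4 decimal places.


Compute individual utilizations (exact fractions):
  Task 1: C/T = 7/24 (approx. 0.2917)
  Task 2: C/T = 1/26 (approx. 0.0385)
  Task 3: C/T = 8/49 (approx. 0.1633)
Total utilization U = 7/24 + 1/26 + 8/49 = 7543/15288
Rounded to 4 decimal places: U = 0.4934
RM (Liu & Layland) bound for 3 tasks = 0.779763; compare with U = 7543/15288 (approx. 0.493394)
U <= bound, so schedulable by RM sufficient condition.

0.4934


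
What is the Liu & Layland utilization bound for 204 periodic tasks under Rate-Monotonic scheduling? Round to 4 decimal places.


Compute 2^(1/204) = 1.0034035593
Subtract 1: 1.0034035593 - 1 = 0.0034035593
Multiply by n: 204 * 0.0034035593 = 0.6943260972
Round to 4 dp: 0.6943

0.6943


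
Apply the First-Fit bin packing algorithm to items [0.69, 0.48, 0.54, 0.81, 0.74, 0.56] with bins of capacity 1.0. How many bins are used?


Place items sequentially using First-Fit:
  Item 0.69 -> new Bin 1
  Item 0.48 -> new Bin 2
  Item 0.54 -> new Bin 3
  Item 0.81 -> new Bin 4
  Item 0.74 -> new Bin 5
  Item 0.56 -> new Bin 6
Total bins used = 6

6


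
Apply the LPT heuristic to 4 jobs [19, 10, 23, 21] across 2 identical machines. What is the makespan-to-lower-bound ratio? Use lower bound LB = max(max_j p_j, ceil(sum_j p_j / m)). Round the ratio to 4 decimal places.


LPT order: [23, 21, 19, 10]
Machine loads after assignment: [33, 40]
LPT makespan = 40
Lower bound = max(max_job, ceil(total/2)) = max(23, 37) = 37
Ratio = 40 / 37 = 1.0811

1.0811


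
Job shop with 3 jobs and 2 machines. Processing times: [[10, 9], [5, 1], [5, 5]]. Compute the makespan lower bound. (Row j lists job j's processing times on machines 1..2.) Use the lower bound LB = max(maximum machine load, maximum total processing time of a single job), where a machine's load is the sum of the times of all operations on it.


Machine loads:
  Machine 1: 10 + 5 + 5 = 20
  Machine 2: 9 + 1 + 5 = 15
Max machine load = 20
Job totals:
  Job 1: 19
  Job 2: 6
  Job 3: 10
Max job total = 19
Lower bound = max(20, 19) = 20

20


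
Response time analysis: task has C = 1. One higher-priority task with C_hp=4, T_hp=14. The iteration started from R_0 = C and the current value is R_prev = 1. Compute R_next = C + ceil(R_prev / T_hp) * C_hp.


R_next = C + ceil(R_prev / T_hp) * C_hp
ceil(1 / 14) = ceil(0.0714) = 1
Interference = 1 * 4 = 4
R_next = 1 + 4 = 5

5


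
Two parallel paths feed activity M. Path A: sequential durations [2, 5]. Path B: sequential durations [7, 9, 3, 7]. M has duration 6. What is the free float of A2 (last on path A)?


ES(A2) = sum of predecessors on chain A = 2
EF(A2) = ES + duration = 2 + 5 = 7
Successor of A2 is M. ES(M) = max(sum(A), sum(B)) = max(7, 26) = 26
Free float = ES(successor) - EF(current) = 26 - 7 = 19

19


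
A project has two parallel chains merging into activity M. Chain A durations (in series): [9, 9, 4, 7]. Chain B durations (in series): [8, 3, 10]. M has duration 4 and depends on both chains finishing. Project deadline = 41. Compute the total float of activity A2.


Forward pass: ES(A2) = sum of predecessors on chain A = 9
EF = ES + duration = 9 + 9 = 18
Backward pass: LF(M) = deadline = 41; LS(M) = 41 - 4 = 37
LF(A2) = LS(M) - sum(successors on chain A) = 37 - 11 = 26
LS = LF - duration = 26 - 9 = 17
Total float = LS - ES = 17 - 9 = 8

8


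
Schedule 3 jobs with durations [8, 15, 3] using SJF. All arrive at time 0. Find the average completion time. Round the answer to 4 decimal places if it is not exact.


SJF order (ascending): [3, 8, 15]
Completion times:
  Job 1: burst=3, C=3
  Job 2: burst=8, C=11
  Job 3: burst=15, C=26
Average completion = 40/3 = 13.3333

13.3333


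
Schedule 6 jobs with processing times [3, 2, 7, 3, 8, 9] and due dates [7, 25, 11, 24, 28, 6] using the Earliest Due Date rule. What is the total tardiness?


Sort by due date (EDD order): [(9, 6), (3, 7), (7, 11), (3, 24), (2, 25), (8, 28)]
Compute completion times and tardiness:
  Job 1: p=9, d=6, C=9, tardiness=max(0,9-6)=3
  Job 2: p=3, d=7, C=12, tardiness=max(0,12-7)=5
  Job 3: p=7, d=11, C=19, tardiness=max(0,19-11)=8
  Job 4: p=3, d=24, C=22, tardiness=max(0,22-24)=0
  Job 5: p=2, d=25, C=24, tardiness=max(0,24-25)=0
  Job 6: p=8, d=28, C=32, tardiness=max(0,32-28)=4
Total tardiness = 20

20


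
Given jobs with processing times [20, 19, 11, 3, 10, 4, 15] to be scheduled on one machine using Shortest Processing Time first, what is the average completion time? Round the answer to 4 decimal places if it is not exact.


Sort jobs by processing time (SPT order): [3, 4, 10, 11, 15, 19, 20]
Compute completion times sequentially:
  Job 1: processing = 3, completes at 3
  Job 2: processing = 4, completes at 7
  Job 3: processing = 10, completes at 17
  Job 4: processing = 11, completes at 28
  Job 5: processing = 15, completes at 43
  Job 6: processing = 19, completes at 62
  Job 7: processing = 20, completes at 82
Sum of completion times = 242
Average completion time = 242/7 = 34.5714

34.5714


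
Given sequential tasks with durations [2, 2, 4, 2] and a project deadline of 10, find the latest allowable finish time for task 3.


LF(activity 3) = deadline - sum of successor durations
Successors: activities 4 through 4 with durations [2]
Sum of successor durations = 2
LF = 10 - 2 = 8

8


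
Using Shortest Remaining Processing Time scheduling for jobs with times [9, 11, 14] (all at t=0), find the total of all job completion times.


Since all jobs arrive at t=0, SRPT equals SPT ordering.
SPT order: [9, 11, 14]
Completion times:
  Job 1: p=9, C=9
  Job 2: p=11, C=20
  Job 3: p=14, C=34
Total completion time = 9 + 20 + 34 = 63

63


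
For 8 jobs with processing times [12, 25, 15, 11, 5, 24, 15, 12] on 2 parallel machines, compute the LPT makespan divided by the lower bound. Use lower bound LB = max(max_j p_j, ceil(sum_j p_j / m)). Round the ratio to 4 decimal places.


LPT order: [25, 24, 15, 15, 12, 12, 11, 5]
Machine loads after assignment: [57, 62]
LPT makespan = 62
Lower bound = max(max_job, ceil(total/2)) = max(25, 60) = 60
Ratio = 62 / 60 = 1.0333

1.0333


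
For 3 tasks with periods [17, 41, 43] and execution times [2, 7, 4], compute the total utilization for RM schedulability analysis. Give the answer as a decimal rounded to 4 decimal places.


Compute individual utilizations (exact fractions):
  Task 1: C/T = 2/17 (approx. 0.1176)
  Task 2: C/T = 7/41 (approx. 0.1707)
  Task 3: C/T = 4/43 (approx. 0.093)
Total utilization U = 2/17 + 7/41 + 4/43 = 11431/29971
Rounded to 4 decimal places: U = 0.3814
RM (Liu & Layland) bound for 3 tasks = 0.779763; compare with U = 11431/29971 (approx. 0.381402)
U <= bound, so schedulable by RM sufficient condition.

0.3814


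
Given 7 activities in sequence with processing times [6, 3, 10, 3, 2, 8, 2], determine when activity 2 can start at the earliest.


Activity 2 starts after activities 1 through 1 complete.
Predecessor durations: [6]
ES = 6 = 6

6


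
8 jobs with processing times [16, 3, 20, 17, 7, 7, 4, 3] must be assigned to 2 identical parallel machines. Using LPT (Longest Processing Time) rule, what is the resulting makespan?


Sort jobs in decreasing order (LPT): [20, 17, 16, 7, 7, 4, 3, 3]
Assign each job to the least loaded machine:
  Machine 1: jobs [20, 7, 7, 3, 3], load = 40
  Machine 2: jobs [17, 16, 4], load = 37
Makespan = max load = 40

40


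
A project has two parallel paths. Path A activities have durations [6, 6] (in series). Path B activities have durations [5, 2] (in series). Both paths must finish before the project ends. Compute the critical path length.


Path A total = 6 + 6 = 12
Path B total = 5 + 2 = 7
Critical path = longest path = max(12, 7) = 12

12


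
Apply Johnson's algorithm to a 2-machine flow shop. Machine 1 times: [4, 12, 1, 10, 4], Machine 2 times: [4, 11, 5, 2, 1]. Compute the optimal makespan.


Apply Johnson's rule:
  Group 1 (a <= b): [(3, 1, 5), (1, 4, 4)]
  Group 2 (a > b): [(2, 12, 11), (4, 10, 2), (5, 4, 1)]
Optimal job order: [3, 1, 2, 4, 5]
Schedule:
  Job 3: M1 done at 1, M2 done at 6
  Job 1: M1 done at 5, M2 done at 10
  Job 2: M1 done at 17, M2 done at 28
  Job 4: M1 done at 27, M2 done at 30
  Job 5: M1 done at 31, M2 done at 32
Makespan = 32

32


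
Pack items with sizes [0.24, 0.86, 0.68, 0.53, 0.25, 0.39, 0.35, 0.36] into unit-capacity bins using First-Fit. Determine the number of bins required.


Place items sequentially using First-Fit:
  Item 0.24 -> new Bin 1
  Item 0.86 -> new Bin 2
  Item 0.68 -> Bin 1 (now 0.92)
  Item 0.53 -> new Bin 3
  Item 0.25 -> Bin 3 (now 0.78)
  Item 0.39 -> new Bin 4
  Item 0.35 -> Bin 4 (now 0.74)
  Item 0.36 -> new Bin 5
Total bins used = 5

5


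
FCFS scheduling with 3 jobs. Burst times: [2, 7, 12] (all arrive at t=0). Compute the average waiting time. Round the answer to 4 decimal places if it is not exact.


FCFS order (as given): [2, 7, 12]
Waiting times:
  Job 1: wait = 0
  Job 2: wait = 2
  Job 3: wait = 9
Sum of waiting times = 11
Average waiting time = 11/3 = 3.6667

3.6667


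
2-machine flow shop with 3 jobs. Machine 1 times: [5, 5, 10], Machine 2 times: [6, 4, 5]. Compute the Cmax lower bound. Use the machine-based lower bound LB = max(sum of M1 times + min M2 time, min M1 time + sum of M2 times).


LB1 = sum(M1 times) + min(M2 times) = 20 + 4 = 24
LB2 = min(M1 times) + sum(M2 times) = 5 + 15 = 20
Lower bound = max(LB1, LB2) = max(24, 20) = 24

24


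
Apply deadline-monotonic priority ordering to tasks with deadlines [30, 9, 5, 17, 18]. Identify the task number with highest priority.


Sort tasks by relative deadline (ascending):
  Task 3: deadline = 5
  Task 2: deadline = 9
  Task 4: deadline = 17
  Task 5: deadline = 18
  Task 1: deadline = 30
Priority order (highest first): [3, 2, 4, 5, 1]
Highest priority task = 3

3


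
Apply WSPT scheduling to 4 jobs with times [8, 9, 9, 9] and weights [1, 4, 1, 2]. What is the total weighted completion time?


Compute p/w ratios and sort ascending (WSPT): [(9, 4), (9, 2), (8, 1), (9, 1)]
Compute weighted completion times:
  Job (p=9,w=4): C=9, w*C=4*9=36
  Job (p=9,w=2): C=18, w*C=2*18=36
  Job (p=8,w=1): C=26, w*C=1*26=26
  Job (p=9,w=1): C=35, w*C=1*35=35
Total weighted completion time = 133

133


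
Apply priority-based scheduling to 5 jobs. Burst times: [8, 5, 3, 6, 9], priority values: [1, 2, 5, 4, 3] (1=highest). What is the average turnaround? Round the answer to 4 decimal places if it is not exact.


Sort by priority (ascending = highest first):
Order: [(1, 8), (2, 5), (3, 9), (4, 6), (5, 3)]
Completion times:
  Priority 1, burst=8, C=8
  Priority 2, burst=5, C=13
  Priority 3, burst=9, C=22
  Priority 4, burst=6, C=28
  Priority 5, burst=3, C=31
Average turnaround = 102/5 = 20.4

20.4


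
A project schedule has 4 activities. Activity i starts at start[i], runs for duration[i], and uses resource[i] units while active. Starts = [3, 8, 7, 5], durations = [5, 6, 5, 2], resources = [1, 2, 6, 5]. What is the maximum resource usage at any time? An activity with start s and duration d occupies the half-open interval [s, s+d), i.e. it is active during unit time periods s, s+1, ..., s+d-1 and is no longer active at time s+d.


Each activity i is active on [start_i, start_i + duration_i).
Compute total resource usage per time slot:
  t=0: active resources = [], total = 0
  t=1: active resources = [], total = 0
  t=2: active resources = [], total = 0
  t=3: active resources = [1], total = 1
  t=4: active resources = [1], total = 1
  t=5: active resources = [1, 5], total = 6
  t=6: active resources = [1, 5], total = 6
  t=7: active resources = [1, 6], total = 7
  t=8: active resources = [2, 6], total = 8
  t=9: active resources = [2, 6], total = 8
  t=10: active resources = [2, 6], total = 8
  t=11: active resources = [2, 6], total = 8
  t=12: active resources = [2], total = 2
  t=13: active resources = [2], total = 2
Peak resource demand = 8

8


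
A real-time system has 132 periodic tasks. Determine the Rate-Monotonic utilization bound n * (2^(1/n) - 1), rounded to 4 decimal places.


Compute 2^(1/132) = 1.0052649263
Subtract 1: 1.0052649263 - 1 = 0.0052649263
Multiply by n: 132 * 0.0052649263 = 0.6949702716
Round to 4 dp: 0.6950

0.6950


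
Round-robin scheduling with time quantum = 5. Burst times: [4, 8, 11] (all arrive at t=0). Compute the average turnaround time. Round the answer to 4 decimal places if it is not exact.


Time quantum = 5
Execution trace:
  J1 runs 4 units, time = 4
  J2 runs 5 units, time = 9
  J3 runs 5 units, time = 14
  J2 runs 3 units, time = 17
  J3 runs 5 units, time = 22
  J3 runs 1 units, time = 23
Finish times: [4, 17, 23]
Average turnaround = 44/3 = 14.6667

14.6667


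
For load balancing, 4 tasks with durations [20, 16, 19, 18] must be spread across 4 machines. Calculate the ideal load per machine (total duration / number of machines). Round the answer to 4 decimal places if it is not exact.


Total processing time = 20 + 16 + 19 + 18 = 73
Number of machines = 4
Ideal balanced load = 73 / 4 = 18.25

18.25


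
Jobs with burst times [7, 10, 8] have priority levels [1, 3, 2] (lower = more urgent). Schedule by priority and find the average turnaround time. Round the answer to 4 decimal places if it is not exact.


Sort by priority (ascending = highest first):
Order: [(1, 7), (2, 8), (3, 10)]
Completion times:
  Priority 1, burst=7, C=7
  Priority 2, burst=8, C=15
  Priority 3, burst=10, C=25
Average turnaround = 47/3 = 15.6667

15.6667


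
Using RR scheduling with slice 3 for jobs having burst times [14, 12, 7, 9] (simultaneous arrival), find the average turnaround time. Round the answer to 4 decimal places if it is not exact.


Time quantum = 3
Execution trace:
  J1 runs 3 units, time = 3
  J2 runs 3 units, time = 6
  J3 runs 3 units, time = 9
  J4 runs 3 units, time = 12
  J1 runs 3 units, time = 15
  J2 runs 3 units, time = 18
  J3 runs 3 units, time = 21
  J4 runs 3 units, time = 24
  J1 runs 3 units, time = 27
  J2 runs 3 units, time = 30
  J3 runs 1 units, time = 31
  J4 runs 3 units, time = 34
  J1 runs 3 units, time = 37
  J2 runs 3 units, time = 40
  J1 runs 2 units, time = 42
Finish times: [42, 40, 31, 34]
Average turnaround = 147/4 = 36.75

36.75


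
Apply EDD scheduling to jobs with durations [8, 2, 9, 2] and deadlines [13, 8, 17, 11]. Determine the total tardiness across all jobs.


Sort by due date (EDD order): [(2, 8), (2, 11), (8, 13), (9, 17)]
Compute completion times and tardiness:
  Job 1: p=2, d=8, C=2, tardiness=max(0,2-8)=0
  Job 2: p=2, d=11, C=4, tardiness=max(0,4-11)=0
  Job 3: p=8, d=13, C=12, tardiness=max(0,12-13)=0
  Job 4: p=9, d=17, C=21, tardiness=max(0,21-17)=4
Total tardiness = 4

4


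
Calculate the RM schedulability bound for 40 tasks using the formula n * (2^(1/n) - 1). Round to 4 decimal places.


Compute 2^(1/40) = 1.0174796921
Subtract 1: 1.0174796921 - 1 = 0.0174796921
Multiply by n: 40 * 0.0174796921 = 0.6991876840
Round to 4 dp: 0.6992

0.6992


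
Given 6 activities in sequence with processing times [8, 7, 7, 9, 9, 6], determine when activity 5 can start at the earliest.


Activity 5 starts after activities 1 through 4 complete.
Predecessor durations: [8, 7, 7, 9]
ES = 8 + 7 + 7 + 9 = 31

31


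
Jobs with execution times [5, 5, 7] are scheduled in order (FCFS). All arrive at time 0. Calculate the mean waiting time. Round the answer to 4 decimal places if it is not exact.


FCFS order (as given): [5, 5, 7]
Waiting times:
  Job 1: wait = 0
  Job 2: wait = 5
  Job 3: wait = 10
Sum of waiting times = 15
Average waiting time = 15/3 = 5.0

5.0


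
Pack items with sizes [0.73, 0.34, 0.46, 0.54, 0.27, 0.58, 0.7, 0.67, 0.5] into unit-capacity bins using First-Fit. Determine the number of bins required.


Place items sequentially using First-Fit:
  Item 0.73 -> new Bin 1
  Item 0.34 -> new Bin 2
  Item 0.46 -> Bin 2 (now 0.8)
  Item 0.54 -> new Bin 3
  Item 0.27 -> Bin 1 (now 1.0)
  Item 0.58 -> new Bin 4
  Item 0.7 -> new Bin 5
  Item 0.67 -> new Bin 6
  Item 0.5 -> new Bin 7
Total bins used = 7

7


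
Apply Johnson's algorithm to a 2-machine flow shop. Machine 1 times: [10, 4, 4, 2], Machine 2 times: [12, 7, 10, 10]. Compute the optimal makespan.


Apply Johnson's rule:
  Group 1 (a <= b): [(4, 2, 10), (2, 4, 7), (3, 4, 10), (1, 10, 12)]
  Group 2 (a > b): []
Optimal job order: [4, 2, 3, 1]
Schedule:
  Job 4: M1 done at 2, M2 done at 12
  Job 2: M1 done at 6, M2 done at 19
  Job 3: M1 done at 10, M2 done at 29
  Job 1: M1 done at 20, M2 done at 41
Makespan = 41

41


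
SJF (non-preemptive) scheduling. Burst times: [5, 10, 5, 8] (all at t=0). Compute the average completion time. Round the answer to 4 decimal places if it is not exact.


SJF order (ascending): [5, 5, 8, 10]
Completion times:
  Job 1: burst=5, C=5
  Job 2: burst=5, C=10
  Job 3: burst=8, C=18
  Job 4: burst=10, C=28
Average completion = 61/4 = 15.25

15.25


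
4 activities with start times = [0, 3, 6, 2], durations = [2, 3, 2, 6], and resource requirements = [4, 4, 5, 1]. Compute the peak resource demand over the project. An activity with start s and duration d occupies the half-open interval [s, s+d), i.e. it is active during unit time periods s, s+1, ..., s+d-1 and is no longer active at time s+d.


Each activity i is active on [start_i, start_i + duration_i).
Compute total resource usage per time slot:
  t=0: active resources = [4], total = 4
  t=1: active resources = [4], total = 4
  t=2: active resources = [1], total = 1
  t=3: active resources = [4, 1], total = 5
  t=4: active resources = [4, 1], total = 5
  t=5: active resources = [4, 1], total = 5
  t=6: active resources = [5, 1], total = 6
  t=7: active resources = [5, 1], total = 6
Peak resource demand = 6

6


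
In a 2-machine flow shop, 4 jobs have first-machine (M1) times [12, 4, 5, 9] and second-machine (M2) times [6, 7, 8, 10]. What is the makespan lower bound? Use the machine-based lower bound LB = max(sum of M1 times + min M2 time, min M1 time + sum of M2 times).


LB1 = sum(M1 times) + min(M2 times) = 30 + 6 = 36
LB2 = min(M1 times) + sum(M2 times) = 4 + 31 = 35
Lower bound = max(LB1, LB2) = max(36, 35) = 36

36


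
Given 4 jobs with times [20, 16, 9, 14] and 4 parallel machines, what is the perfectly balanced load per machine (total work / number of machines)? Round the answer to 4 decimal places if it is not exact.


Total processing time = 20 + 16 + 9 + 14 = 59
Number of machines = 4
Ideal balanced load = 59 / 4 = 14.75

14.75


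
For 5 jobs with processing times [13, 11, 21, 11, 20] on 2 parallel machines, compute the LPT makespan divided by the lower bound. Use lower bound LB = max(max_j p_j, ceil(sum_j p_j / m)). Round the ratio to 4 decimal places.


LPT order: [21, 20, 13, 11, 11]
Machine loads after assignment: [43, 33]
LPT makespan = 43
Lower bound = max(max_job, ceil(total/2)) = max(21, 38) = 38
Ratio = 43 / 38 = 1.1316

1.1316


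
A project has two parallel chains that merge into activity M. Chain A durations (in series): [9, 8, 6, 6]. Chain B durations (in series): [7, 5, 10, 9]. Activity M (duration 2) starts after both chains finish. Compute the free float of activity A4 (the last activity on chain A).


ES(A4) = sum of predecessors on chain A = 23
EF(A4) = ES + duration = 23 + 6 = 29
Successor of A4 is M. ES(M) = max(sum(A), sum(B)) = max(29, 31) = 31
Free float = ES(successor) - EF(current) = 31 - 29 = 2

2
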